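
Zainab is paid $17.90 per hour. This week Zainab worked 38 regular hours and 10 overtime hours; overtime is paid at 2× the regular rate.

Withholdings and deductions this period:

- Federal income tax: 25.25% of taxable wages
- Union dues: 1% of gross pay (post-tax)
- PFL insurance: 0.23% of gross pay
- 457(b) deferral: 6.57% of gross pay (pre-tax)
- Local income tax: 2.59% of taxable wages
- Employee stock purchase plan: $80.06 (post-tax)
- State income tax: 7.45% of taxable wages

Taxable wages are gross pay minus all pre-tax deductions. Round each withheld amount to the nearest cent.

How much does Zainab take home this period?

$534.86

Regular pay: 38 × $17.90 = $680.20
Overtime pay: 10 × $17.90 × 2 = $358.00
Gross pay = $680.20 + $358.00 = $1,038.20
457(b) deferral: $1,038.20 × 0.0657 = $68.21
Taxable wages = $1,038.20 − $68.21 = $969.99
State income tax: $969.99 × 0.0745 = $72.26
Federal income tax: $969.99 × 0.2525 = $244.92
Local income tax: $969.99 × 0.0259 = $25.12
PFL insurance: $1,038.20 × 0.0023 = $2.39
Union dues: $1,038.20 × 0.01 = $10.38
Employee stock purchase plan: $80.06
Total deductions = $68.21 + $72.26 + $244.92 + $25.12 + $2.39 + $10.38 + $80.06 = $503.34
Net pay = $1,038.20 − $503.34 = $534.86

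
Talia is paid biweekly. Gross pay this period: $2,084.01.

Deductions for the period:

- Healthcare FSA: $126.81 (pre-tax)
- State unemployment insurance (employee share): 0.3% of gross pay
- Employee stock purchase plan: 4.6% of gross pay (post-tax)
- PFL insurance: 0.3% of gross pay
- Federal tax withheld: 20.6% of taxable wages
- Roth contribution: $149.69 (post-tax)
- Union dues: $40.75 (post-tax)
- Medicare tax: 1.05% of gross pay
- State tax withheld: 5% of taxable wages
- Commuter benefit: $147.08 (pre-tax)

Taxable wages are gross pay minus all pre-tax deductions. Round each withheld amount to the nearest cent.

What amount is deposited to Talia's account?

$1,026.05

Healthcare FSA: $126.81
Commuter benefit: $147.08
Pre-tax total = $126.81 + $147.08 = $273.89
Taxable wages = $2,084.01 − $273.89 = $1,810.12
Federal tax withheld: $1,810.12 × 0.206 = $372.88
State tax withheld: $1,810.12 × 0.05 = $90.51
Medicare tax: $2,084.01 × 0.0105 = $21.88
PFL insurance: $2,084.01 × 0.003 = $6.25
State unemployment insurance (employee share): $2,084.01 × 0.003 = $6.25
Union dues: $40.75
Employee stock purchase plan: $2,084.01 × 0.046 = $95.86
Roth contribution: $149.69
Total deductions = $126.81 + $147.08 + $372.88 + $90.51 + $21.88 + $6.25 + $6.25 + $40.75 + $95.86 + $149.69 = $1,057.96
Net pay = $2,084.01 − $1,057.96 = $1,026.05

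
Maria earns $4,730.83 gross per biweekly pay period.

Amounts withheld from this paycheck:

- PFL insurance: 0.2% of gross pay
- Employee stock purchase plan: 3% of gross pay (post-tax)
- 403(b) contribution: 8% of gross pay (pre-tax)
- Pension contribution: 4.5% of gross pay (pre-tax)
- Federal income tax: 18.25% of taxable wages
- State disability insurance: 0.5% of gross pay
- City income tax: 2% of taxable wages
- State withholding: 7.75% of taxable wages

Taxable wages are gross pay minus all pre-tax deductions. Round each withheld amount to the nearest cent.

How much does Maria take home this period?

$2,805.39

Pension contribution: $4,730.83 × 0.045 = $212.89
403(b) contribution: $4,730.83 × 0.08 = $378.47
Pre-tax total = $212.89 + $378.47 = $591.36
Taxable wages = $4,730.83 − $591.36 = $4,139.47
City income tax: $4,139.47 × 0.02 = $82.79
Federal income tax: $4,139.47 × 0.1825 = $755.45
State withholding: $4,139.47 × 0.0775 = $320.81
State disability insurance: $4,730.83 × 0.005 = $23.65
PFL insurance: $4,730.83 × 0.002 = $9.46
Employee stock purchase plan: $4,730.83 × 0.03 = $141.92
Total deductions = $212.89 + $378.47 + $82.79 + $755.45 + $320.81 + $23.65 + $9.46 + $141.92 = $1,925.44
Net pay = $4,730.83 − $1,925.44 = $2,805.39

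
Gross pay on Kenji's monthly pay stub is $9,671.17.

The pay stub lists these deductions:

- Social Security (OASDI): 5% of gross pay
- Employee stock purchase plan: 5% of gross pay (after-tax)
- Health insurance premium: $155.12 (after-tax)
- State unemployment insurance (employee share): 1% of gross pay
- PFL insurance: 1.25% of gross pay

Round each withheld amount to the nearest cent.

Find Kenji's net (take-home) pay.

$8,331.33

Social Security (OASDI): $9,671.17 × 0.05 = $483.56
PFL insurance: $9,671.17 × 0.0125 = $120.89
State unemployment insurance (employee share): $9,671.17 × 0.01 = $96.71
Health insurance premium: $155.12
Employee stock purchase plan: $9,671.17 × 0.05 = $483.56
Total deductions = $483.56 + $120.89 + $96.71 + $155.12 + $483.56 = $1,339.84
Net pay = $9,671.17 − $1,339.84 = $8,331.33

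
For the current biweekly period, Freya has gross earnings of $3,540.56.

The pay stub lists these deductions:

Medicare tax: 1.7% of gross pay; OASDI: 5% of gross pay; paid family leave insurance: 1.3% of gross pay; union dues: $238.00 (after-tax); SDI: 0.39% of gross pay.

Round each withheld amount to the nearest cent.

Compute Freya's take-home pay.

OASDI: $3,540.56 × 0.05 = $177.03
Medicare tax: $3,540.56 × 0.017 = $60.19
SDI: $3,540.56 × 0.0039 = $13.81
Paid family leave insurance: $3,540.56 × 0.013 = $46.03
Union dues: $238.00
Total deductions = $177.03 + $60.19 + $13.81 + $46.03 + $238.00 = $535.06
Net pay = $3,540.56 − $535.06 = $3,005.50

$3,005.50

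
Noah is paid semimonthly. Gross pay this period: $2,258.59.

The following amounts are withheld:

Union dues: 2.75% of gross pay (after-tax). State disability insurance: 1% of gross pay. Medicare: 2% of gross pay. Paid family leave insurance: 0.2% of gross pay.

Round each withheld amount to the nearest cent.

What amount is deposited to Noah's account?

$2,124.20

State disability insurance: $2,258.59 × 0.01 = $22.59
Paid family leave insurance: $2,258.59 × 0.002 = $4.52
Medicare: $2,258.59 × 0.02 = $45.17
Union dues: $2,258.59 × 0.0275 = $62.11
Total deductions = $22.59 + $4.52 + $45.17 + $62.11 = $134.39
Net pay = $2,258.59 − $134.39 = $2,124.20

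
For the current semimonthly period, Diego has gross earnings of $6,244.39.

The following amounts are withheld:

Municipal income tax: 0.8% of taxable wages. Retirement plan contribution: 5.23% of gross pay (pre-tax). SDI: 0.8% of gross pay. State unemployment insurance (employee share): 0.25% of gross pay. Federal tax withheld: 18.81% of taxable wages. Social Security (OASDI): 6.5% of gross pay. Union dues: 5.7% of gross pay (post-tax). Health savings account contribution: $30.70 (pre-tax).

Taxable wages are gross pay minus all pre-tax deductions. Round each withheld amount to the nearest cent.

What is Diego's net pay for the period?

Health savings account contribution: $30.70
Retirement plan contribution: $6,244.39 × 0.0523 = $326.58
Pre-tax total = $30.70 + $326.58 = $357.28
Taxable wages = $6,244.39 − $357.28 = $5,887.11
Federal tax withheld: $5,887.11 × 0.1881 = $1,107.37
Municipal income tax: $5,887.11 × 0.008 = $47.10
SDI: $6,244.39 × 0.008 = $49.96
Social Security (OASDI): $6,244.39 × 0.065 = $405.89
State unemployment insurance (employee share): $6,244.39 × 0.0025 = $15.61
Union dues: $6,244.39 × 0.057 = $355.93
Total deductions = $30.70 + $326.58 + $1,107.37 + $47.10 + $49.96 + $405.89 + $15.61 + $355.93 = $2,339.14
Net pay = $6,244.39 − $2,339.14 = $3,905.25

$3,905.25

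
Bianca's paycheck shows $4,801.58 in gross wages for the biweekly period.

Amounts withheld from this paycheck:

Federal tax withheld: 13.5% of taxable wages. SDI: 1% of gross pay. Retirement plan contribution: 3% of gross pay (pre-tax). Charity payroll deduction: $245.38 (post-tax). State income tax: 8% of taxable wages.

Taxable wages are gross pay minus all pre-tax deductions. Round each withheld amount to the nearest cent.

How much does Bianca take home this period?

$3,362.76

Retirement plan contribution: $4,801.58 × 0.03 = $144.05
Taxable wages = $4,801.58 − $144.05 = $4,657.53
State income tax: $4,657.53 × 0.08 = $372.60
Federal tax withheld: $4,657.53 × 0.135 = $628.77
SDI: $4,801.58 × 0.01 = $48.02
Charity payroll deduction: $245.38
Total deductions = $144.05 + $372.60 + $628.77 + $48.02 + $245.38 = $1,438.82
Net pay = $4,801.58 − $1,438.82 = $3,362.76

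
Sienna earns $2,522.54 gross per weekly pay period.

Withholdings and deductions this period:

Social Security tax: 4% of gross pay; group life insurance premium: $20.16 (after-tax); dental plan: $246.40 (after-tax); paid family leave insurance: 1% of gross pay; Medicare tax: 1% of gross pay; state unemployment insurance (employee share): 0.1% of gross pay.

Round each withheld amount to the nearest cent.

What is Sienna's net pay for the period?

$2,102.10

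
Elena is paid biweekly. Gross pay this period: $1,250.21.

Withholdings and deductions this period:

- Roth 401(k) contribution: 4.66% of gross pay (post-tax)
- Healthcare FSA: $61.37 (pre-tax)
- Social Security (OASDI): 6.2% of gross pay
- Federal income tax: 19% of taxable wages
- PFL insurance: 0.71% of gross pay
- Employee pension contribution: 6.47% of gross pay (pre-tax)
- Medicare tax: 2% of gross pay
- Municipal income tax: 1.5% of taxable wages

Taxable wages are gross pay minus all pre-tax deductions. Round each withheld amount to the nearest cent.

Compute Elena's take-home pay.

$711.17

Healthcare FSA: $61.37
Employee pension contribution: $1,250.21 × 0.0647 = $80.89
Pre-tax total = $61.37 + $80.89 = $142.26
Taxable wages = $1,250.21 − $142.26 = $1,107.95
Municipal income tax: $1,107.95 × 0.015 = $16.62
Federal income tax: $1,107.95 × 0.19 = $210.51
PFL insurance: $1,250.21 × 0.0071 = $8.88
Social Security (OASDI): $1,250.21 × 0.062 = $77.51
Medicare tax: $1,250.21 × 0.02 = $25.00
Roth 401(k) contribution: $1,250.21 × 0.0466 = $58.26
Total deductions = $61.37 + $80.89 + $16.62 + $210.51 + $8.88 + $77.51 + $25.00 + $58.26 = $539.04
Net pay = $1,250.21 − $539.04 = $711.17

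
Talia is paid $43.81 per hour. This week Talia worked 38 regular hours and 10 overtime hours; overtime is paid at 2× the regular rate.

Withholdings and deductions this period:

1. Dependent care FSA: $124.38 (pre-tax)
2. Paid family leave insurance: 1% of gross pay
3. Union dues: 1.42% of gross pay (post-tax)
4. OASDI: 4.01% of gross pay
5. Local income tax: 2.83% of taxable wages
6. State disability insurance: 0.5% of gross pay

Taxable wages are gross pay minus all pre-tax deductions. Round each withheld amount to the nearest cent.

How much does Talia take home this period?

Regular pay: 38 × $43.81 = $1664.78
Overtime pay: 10 × $43.81 × 2 = $876.20
Gross pay = $1664.78 + $876.20 = $2540.98
Dependent care FSA: $124.38
Taxable wages = $2540.98 − $124.38 = $2416.60
Local income tax: $2416.60 × 0.0283 = $68.39
Paid family leave insurance: $2540.98 × 0.01 = $25.41
OASDI: $2540.98 × 0.0401 = $101.89
State disability insurance: $2540.98 × 0.005 = $12.70
Union dues: $2540.98 × 0.0142 = $36.08
Total deductions = $124.38 + $68.39 + $25.41 + $101.89 + $12.70 + $36.08 = $368.85
Net pay = $2540.98 − $368.85 = $2172.13

$2172.13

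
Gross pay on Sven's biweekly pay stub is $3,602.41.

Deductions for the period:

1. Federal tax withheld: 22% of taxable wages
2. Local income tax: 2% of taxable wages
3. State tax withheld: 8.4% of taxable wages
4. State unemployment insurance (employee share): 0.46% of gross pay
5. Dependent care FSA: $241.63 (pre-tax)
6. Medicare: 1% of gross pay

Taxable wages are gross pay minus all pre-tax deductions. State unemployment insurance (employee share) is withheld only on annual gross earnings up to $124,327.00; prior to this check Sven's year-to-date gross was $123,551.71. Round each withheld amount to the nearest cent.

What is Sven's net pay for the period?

$2,232.29

Dependent care FSA: $241.63
Taxable wages = $3,602.41 − $241.63 = $3,360.78
Federal tax withheld: $3,360.78 × 0.22 = $739.37
State tax withheld: $3,360.78 × 0.084 = $282.31
Local income tax: $3,360.78 × 0.02 = $67.22
Medicare: $3,602.41 × 0.01 = $36.02
State unemployment insurance (employee share): only $124,327.00 − $123,551.71 = $775.29 of this check is subject → $775.29 × 0.0046 = $3.57
Total deductions = $241.63 + $739.37 + $282.31 + $67.22 + $36.02 + $3.57 = $1,370.12
Net pay = $3,602.41 − $1,370.12 = $2,232.29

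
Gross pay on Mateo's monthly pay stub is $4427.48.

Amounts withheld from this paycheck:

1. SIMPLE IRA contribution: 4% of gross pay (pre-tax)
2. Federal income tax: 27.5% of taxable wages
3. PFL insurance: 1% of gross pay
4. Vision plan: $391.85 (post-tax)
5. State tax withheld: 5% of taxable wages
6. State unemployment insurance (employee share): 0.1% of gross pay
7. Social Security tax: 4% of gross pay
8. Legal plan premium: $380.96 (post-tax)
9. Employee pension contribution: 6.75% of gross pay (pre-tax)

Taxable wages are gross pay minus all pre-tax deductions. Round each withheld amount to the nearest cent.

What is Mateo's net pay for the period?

SIMPLE IRA contribution: $4427.48 × 0.04 = $177.10
Employee pension contribution: $4427.48 × 0.0675 = $298.85
Pre-tax total = $177.10 + $298.85 = $475.95
Taxable wages = $4427.48 − $475.95 = $3951.53
Federal income tax: $3951.53 × 0.275 = $1086.67
State tax withheld: $3951.53 × 0.05 = $197.58
State unemployment insurance (employee share): $4427.48 × 0.001 = $4.43
Social Security tax: $4427.48 × 0.04 = $177.10
PFL insurance: $4427.48 × 0.01 = $44.27
Legal plan premium: $380.96
Vision plan: $391.85
Total deductions = $177.10 + $298.85 + $1086.67 + $197.58 + $4.43 + $177.10 + $44.27 + $380.96 + $391.85 = $2758.81
Net pay = $4427.48 − $2758.81 = $1668.67

$1668.67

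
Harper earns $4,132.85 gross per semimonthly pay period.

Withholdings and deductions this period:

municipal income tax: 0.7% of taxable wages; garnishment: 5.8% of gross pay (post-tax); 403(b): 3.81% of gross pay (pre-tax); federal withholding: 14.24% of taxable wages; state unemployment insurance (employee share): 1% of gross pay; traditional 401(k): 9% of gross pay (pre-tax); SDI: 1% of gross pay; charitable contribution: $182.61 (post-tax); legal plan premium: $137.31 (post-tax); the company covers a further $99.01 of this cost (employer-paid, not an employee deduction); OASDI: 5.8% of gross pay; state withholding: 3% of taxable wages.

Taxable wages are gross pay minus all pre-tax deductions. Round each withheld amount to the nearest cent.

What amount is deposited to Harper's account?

403(b): $4,132.85 × 0.0381 = $157.46
Traditional 401(k): $4,132.85 × 0.09 = $371.96
Pre-tax total = $157.46 + $371.96 = $529.42
Taxable wages = $4,132.85 − $529.42 = $3,603.43
State withholding: $3,603.43 × 0.03 = $108.10
Federal withholding: $3,603.43 × 0.1424 = $513.13
Municipal income tax: $3,603.43 × 0.007 = $25.22
State unemployment insurance (employee share): $4,132.85 × 0.01 = $41.33
OASDI: $4,132.85 × 0.058 = $239.71
SDI: $4,132.85 × 0.01 = $41.33
Charitable contribution: $182.61
Garnishment: $4,132.85 × 0.058 = $239.71
Legal plan premium: $137.31
(Employer's $99.01 toward legal plan premium is not withheld from the employee.)
Total deductions = $157.46 + $371.96 + $108.10 + $513.13 + $25.22 + $41.33 + $239.71 + $41.33 + $182.61 + $239.71 + $137.31 = $2,057.87
Net pay = $4,132.85 − $2,057.87 = $2,074.98

$2,074.98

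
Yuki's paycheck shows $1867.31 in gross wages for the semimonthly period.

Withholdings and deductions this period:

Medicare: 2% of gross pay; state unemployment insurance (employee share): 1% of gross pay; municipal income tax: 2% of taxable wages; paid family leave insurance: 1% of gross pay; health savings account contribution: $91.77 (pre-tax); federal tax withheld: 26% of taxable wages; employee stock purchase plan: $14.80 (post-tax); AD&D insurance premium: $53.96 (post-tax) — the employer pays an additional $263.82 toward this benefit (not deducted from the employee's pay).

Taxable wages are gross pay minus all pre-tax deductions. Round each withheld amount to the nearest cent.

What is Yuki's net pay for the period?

Health savings account contribution: $91.77
Taxable wages = $1867.31 − $91.77 = $1775.54
Federal tax withheld: $1775.54 × 0.26 = $461.64
Municipal income tax: $1775.54 × 0.02 = $35.51
State unemployment insurance (employee share): $1867.31 × 0.01 = $18.67
Paid family leave insurance: $1867.31 × 0.01 = $18.67
Medicare: $1867.31 × 0.02 = $37.35
AD&D insurance premium: $53.96
Employee stock purchase plan: $14.80
(Employer's $263.82 toward AD&D insurance premium is not withheld from the employee.)
Total deductions = $91.77 + $461.64 + $35.51 + $18.67 + $18.67 + $37.35 + $53.96 + $14.80 = $732.37
Net pay = $1867.31 − $732.37 = $1134.94

$1134.94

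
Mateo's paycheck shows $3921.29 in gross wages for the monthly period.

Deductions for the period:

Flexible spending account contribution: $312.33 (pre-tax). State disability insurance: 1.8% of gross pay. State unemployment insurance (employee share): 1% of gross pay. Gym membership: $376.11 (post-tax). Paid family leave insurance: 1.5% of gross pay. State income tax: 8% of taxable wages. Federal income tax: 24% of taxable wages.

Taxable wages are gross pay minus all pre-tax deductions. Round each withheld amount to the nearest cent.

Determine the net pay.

Flexible spending account contribution: $312.33
Taxable wages = $3921.29 − $312.33 = $3608.96
State income tax: $3608.96 × 0.08 = $288.72
Federal income tax: $3608.96 × 0.24 = $866.15
Paid family leave insurance: $3921.29 × 0.015 = $58.82
State unemployment insurance (employee share): $3921.29 × 0.01 = $39.21
State disability insurance: $3921.29 × 0.018 = $70.58
Gym membership: $376.11
Total deductions = $312.33 + $288.72 + $866.15 + $58.82 + $39.21 + $70.58 + $376.11 = $2011.92
Net pay = $3921.29 − $2011.92 = $1909.37

$1909.37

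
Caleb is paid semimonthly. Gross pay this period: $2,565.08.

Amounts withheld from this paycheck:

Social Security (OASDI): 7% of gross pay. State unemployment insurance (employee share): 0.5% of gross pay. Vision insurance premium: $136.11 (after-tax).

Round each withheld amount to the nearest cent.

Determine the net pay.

$2,236.58

Social Security (OASDI): $2,565.08 × 0.07 = $179.56
State unemployment insurance (employee share): $2,565.08 × 0.005 = $12.83
Vision insurance premium: $136.11
Total deductions = $179.56 + $12.83 + $136.11 = $328.50
Net pay = $2,565.08 − $328.50 = $2,236.58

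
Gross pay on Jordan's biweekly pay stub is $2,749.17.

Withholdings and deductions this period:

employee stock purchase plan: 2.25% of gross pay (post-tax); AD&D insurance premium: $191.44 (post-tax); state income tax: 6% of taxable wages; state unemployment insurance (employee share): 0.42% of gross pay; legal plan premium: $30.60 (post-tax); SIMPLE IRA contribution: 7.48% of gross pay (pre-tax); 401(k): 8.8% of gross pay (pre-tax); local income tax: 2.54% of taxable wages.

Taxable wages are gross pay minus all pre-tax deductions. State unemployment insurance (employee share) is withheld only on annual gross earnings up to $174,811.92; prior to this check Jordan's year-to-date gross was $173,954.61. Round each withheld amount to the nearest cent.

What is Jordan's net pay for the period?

$1,817.54

401(k): $2,749.17 × 0.088 = $241.93
SIMPLE IRA contribution: $2,749.17 × 0.0748 = $205.64
Pre-tax total = $241.93 + $205.64 = $447.57
Taxable wages = $2,749.17 − $447.57 = $2,301.60
State income tax: $2,301.60 × 0.06 = $138.10
Local income tax: $2,301.60 × 0.0254 = $58.46
State unemployment insurance (employee share): only $174,811.92 − $173,954.61 = $857.31 of this check is subject → $857.31 × 0.0042 = $3.60
Legal plan premium: $30.60
Employee stock purchase plan: $2,749.17 × 0.0225 = $61.86
AD&D insurance premium: $191.44
Total deductions = $241.93 + $205.64 + $138.10 + $58.46 + $3.60 + $30.60 + $61.86 + $191.44 = $931.63
Net pay = $2,749.17 − $931.63 = $1,817.54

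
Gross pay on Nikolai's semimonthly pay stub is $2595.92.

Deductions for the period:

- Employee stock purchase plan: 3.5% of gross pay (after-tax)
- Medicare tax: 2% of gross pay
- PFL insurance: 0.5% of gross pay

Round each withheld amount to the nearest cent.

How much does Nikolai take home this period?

$2440.16

PFL insurance: $2595.92 × 0.005 = $12.98
Medicare tax: $2595.92 × 0.02 = $51.92
Employee stock purchase plan: $2595.92 × 0.035 = $90.86
Total deductions = $12.98 + $51.92 + $90.86 = $155.76
Net pay = $2595.92 − $155.76 = $2440.16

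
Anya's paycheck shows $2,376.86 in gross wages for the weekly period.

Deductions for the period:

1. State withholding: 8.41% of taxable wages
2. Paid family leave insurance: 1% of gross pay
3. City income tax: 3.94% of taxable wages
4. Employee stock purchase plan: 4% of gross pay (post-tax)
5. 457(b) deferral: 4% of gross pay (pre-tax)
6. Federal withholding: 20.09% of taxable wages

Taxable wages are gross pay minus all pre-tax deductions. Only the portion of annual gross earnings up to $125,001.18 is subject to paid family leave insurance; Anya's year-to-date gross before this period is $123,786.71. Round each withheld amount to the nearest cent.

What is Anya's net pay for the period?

457(b) deferral: $2,376.86 × 0.04 = $95.07
Taxable wages = $2,376.86 − $95.07 = $2,281.79
State withholding: $2,281.79 × 0.0841 = $191.90
Federal withholding: $2,281.79 × 0.2009 = $458.41
City income tax: $2,281.79 × 0.0394 = $89.90
Paid family leave insurance: only $125,001.18 − $123,786.71 = $1,214.47 of this check is subject → $1,214.47 × 0.01 = $12.14
Employee stock purchase plan: $2,376.86 × 0.04 = $95.07
Total deductions = $95.07 + $191.90 + $458.41 + $89.90 + $12.14 + $95.07 = $942.49
Net pay = $2,376.86 − $942.49 = $1,434.37

$1,434.37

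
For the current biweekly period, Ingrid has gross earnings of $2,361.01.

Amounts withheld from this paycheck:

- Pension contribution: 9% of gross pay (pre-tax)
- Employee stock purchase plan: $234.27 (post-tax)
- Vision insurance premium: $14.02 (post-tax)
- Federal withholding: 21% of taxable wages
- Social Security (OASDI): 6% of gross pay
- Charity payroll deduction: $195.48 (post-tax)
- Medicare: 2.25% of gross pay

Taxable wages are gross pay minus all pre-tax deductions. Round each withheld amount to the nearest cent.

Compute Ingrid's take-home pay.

$1,058.78

Pension contribution: $2,361.01 × 0.09 = $212.49
Taxable wages = $2,361.01 − $212.49 = $2,148.52
Federal withholding: $2,148.52 × 0.21 = $451.19
Social Security (OASDI): $2,361.01 × 0.06 = $141.66
Medicare: $2,361.01 × 0.0225 = $53.12
Employee stock purchase plan: $234.27
Vision insurance premium: $14.02
Charity payroll deduction: $195.48
Total deductions = $212.49 + $451.19 + $141.66 + $53.12 + $234.27 + $14.02 + $195.48 = $1,302.23
Net pay = $2,361.01 − $1,302.23 = $1,058.78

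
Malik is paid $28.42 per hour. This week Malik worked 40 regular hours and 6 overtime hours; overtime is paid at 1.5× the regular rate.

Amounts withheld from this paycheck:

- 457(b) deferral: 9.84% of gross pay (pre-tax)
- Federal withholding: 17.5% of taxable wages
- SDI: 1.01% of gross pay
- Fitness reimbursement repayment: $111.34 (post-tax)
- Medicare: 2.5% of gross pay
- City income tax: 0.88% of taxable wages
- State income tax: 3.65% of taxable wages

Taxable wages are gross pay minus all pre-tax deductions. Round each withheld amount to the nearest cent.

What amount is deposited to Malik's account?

Regular pay: 40 × $28.42 = $1136.80
Overtime pay: 6 × $28.42 × 1.5 = $255.78
Gross pay = $1136.80 + $255.78 = $1392.58
457(b) deferral: $1392.58 × 0.0984 = $137.03
Taxable wages = $1392.58 − $137.03 = $1255.55
State income tax: $1255.55 × 0.0365 = $45.83
Federal withholding: $1255.55 × 0.175 = $219.72
City income tax: $1255.55 × 0.0088 = $11.05
Medicare: $1392.58 × 0.025 = $34.81
SDI: $1392.58 × 0.0101 = $14.07
Fitness reimbursement repayment: $111.34
Total deductions = $137.03 + $45.83 + $219.72 + $11.05 + $34.81 + $14.07 + $111.34 = $573.85
Net pay = $1392.58 − $573.85 = $818.73

$818.73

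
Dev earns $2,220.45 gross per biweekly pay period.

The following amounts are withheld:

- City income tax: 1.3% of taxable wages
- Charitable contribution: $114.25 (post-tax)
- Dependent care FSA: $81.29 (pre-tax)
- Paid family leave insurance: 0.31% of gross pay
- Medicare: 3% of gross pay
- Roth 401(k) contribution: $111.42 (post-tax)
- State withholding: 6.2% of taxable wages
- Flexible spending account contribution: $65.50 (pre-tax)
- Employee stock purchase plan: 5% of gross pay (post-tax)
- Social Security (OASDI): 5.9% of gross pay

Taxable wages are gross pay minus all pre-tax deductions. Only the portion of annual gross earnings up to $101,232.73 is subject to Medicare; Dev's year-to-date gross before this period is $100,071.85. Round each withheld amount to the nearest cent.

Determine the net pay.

Dependent care FSA: $81.29
Flexible spending account contribution: $65.50
Pre-tax total = $81.29 + $65.50 = $146.79
Taxable wages = $2,220.45 − $146.79 = $2,073.66
City income tax: $2,073.66 × 0.013 = $26.96
State withholding: $2,073.66 × 0.062 = $128.57
Paid family leave insurance: $2,220.45 × 0.0031 = $6.88
Social Security (OASDI): $2,220.45 × 0.059 = $131.01
Medicare: only $101,232.73 − $100,071.85 = $1,160.88 of this check is subject → $1,160.88 × 0.03 = $34.83
Roth 401(k) contribution: $111.42
Employee stock purchase plan: $2,220.45 × 0.05 = $111.02
Charitable contribution: $114.25
Total deductions = $81.29 + $65.50 + $26.96 + $128.57 + $6.88 + $131.01 + $34.83 + $111.42 + $111.02 + $114.25 = $811.73
Net pay = $2,220.45 − $811.73 = $1,408.72

$1,408.72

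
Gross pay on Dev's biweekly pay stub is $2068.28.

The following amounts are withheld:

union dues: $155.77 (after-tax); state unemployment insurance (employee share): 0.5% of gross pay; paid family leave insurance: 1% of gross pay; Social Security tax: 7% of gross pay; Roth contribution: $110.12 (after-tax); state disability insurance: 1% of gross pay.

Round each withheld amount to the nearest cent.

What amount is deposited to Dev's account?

$1605.91

State unemployment insurance (employee share): $2068.28 × 0.005 = $10.34
State disability insurance: $2068.28 × 0.01 = $20.68
Social Security tax: $2068.28 × 0.07 = $144.78
Paid family leave insurance: $2068.28 × 0.01 = $20.68
Roth contribution: $110.12
Union dues: $155.77
Total deductions = $10.34 + $20.68 + $144.78 + $20.68 + $110.12 + $155.77 = $462.37
Net pay = $2068.28 − $462.37 = $1605.91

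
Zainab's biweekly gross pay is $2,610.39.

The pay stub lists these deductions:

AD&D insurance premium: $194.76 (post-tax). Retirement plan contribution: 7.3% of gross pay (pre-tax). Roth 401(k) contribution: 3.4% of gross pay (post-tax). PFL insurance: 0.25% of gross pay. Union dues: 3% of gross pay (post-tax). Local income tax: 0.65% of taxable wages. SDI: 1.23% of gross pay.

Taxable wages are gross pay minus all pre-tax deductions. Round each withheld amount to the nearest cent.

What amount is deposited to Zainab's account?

$2,003.64

Retirement plan contribution: $2,610.39 × 0.073 = $190.56
Taxable wages = $2,610.39 − $190.56 = $2,419.83
Local income tax: $2,419.83 × 0.0065 = $15.73
SDI: $2,610.39 × 0.0123 = $32.11
PFL insurance: $2,610.39 × 0.0025 = $6.53
Union dues: $2,610.39 × 0.03 = $78.31
Roth 401(k) contribution: $2,610.39 × 0.034 = $88.75
AD&D insurance premium: $194.76
Total deductions = $190.56 + $15.73 + $32.11 + $6.53 + $78.31 + $88.75 + $194.76 = $606.75
Net pay = $2,610.39 − $606.75 = $2,003.64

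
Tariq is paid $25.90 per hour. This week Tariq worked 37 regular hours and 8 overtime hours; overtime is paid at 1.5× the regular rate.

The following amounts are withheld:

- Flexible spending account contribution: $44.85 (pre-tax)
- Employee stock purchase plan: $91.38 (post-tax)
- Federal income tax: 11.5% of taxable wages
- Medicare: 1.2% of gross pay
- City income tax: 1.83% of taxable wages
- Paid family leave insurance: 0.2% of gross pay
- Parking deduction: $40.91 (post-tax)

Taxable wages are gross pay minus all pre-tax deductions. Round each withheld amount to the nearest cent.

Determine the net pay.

$911.00

Regular pay: 37 × $25.90 = $958.30
Overtime pay: 8 × $25.90 × 1.5 = $310.80
Gross pay = $958.30 + $310.80 = $1269.10
Flexible spending account contribution: $44.85
Taxable wages = $1269.10 − $44.85 = $1224.25
Federal income tax: $1224.25 × 0.115 = $140.79
City income tax: $1224.25 × 0.0183 = $22.40
Medicare: $1269.10 × 0.012 = $15.23
Paid family leave insurance: $1269.10 × 0.002 = $2.54
Employee stock purchase plan: $91.38
Parking deduction: $40.91
Total deductions = $44.85 + $140.79 + $22.40 + $15.23 + $2.54 + $91.38 + $40.91 = $358.10
Net pay = $1269.10 − $358.10 = $911.00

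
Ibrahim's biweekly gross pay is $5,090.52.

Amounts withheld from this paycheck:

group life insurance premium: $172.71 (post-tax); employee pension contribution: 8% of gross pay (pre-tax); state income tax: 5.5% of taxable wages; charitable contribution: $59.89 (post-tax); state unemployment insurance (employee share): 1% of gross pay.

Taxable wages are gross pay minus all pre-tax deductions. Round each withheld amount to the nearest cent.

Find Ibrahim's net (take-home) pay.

Employee pension contribution: $5,090.52 × 0.08 = $407.24
Taxable wages = $5,090.52 − $407.24 = $4,683.28
State income tax: $4,683.28 × 0.055 = $257.58
State unemployment insurance (employee share): $5,090.52 × 0.01 = $50.91
Charitable contribution: $59.89
Group life insurance premium: $172.71
Total deductions = $407.24 + $257.58 + $50.91 + $59.89 + $172.71 = $948.33
Net pay = $5,090.52 − $948.33 = $4,142.19

$4,142.19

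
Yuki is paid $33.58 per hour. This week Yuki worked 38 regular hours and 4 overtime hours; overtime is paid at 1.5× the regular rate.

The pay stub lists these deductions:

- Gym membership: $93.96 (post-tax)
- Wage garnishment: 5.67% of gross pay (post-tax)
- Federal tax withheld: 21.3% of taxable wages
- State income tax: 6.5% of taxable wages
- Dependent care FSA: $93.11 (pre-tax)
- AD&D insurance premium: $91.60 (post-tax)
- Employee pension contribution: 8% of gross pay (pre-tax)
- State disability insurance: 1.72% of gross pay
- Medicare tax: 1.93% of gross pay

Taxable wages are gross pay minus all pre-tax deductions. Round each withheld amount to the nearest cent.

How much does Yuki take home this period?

Regular pay: 38 × $33.58 = $1,276.04
Overtime pay: 4 × $33.58 × 1.5 = $201.48
Gross pay = $1,276.04 + $201.48 = $1,477.52
Dependent care FSA: $93.11
Employee pension contribution: $1,477.52 × 0.08 = $118.20
Pre-tax total = $93.11 + $118.20 = $211.31
Taxable wages = $1,477.52 − $211.31 = $1,266.21
Federal tax withheld: $1,266.21 × 0.213 = $269.70
State income tax: $1,266.21 × 0.065 = $82.30
State disability insurance: $1,477.52 × 0.0172 = $25.41
Medicare tax: $1,477.52 × 0.0193 = $28.52
AD&D insurance premium: $91.60
Wage garnishment: $1,477.52 × 0.0567 = $83.78
Gym membership: $93.96
Total deductions = $93.11 + $118.20 + $269.70 + $82.30 + $25.41 + $28.52 + $91.60 + $83.78 + $93.96 = $886.58
Net pay = $1,477.52 − $886.58 = $590.94

$590.94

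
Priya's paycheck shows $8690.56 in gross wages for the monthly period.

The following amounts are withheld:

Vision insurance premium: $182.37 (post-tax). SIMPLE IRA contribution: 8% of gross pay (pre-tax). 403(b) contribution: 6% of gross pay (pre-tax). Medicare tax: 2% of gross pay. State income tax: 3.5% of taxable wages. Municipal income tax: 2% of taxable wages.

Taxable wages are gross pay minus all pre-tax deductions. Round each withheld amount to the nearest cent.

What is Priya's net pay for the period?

$6706.64

403(b) contribution: $8690.56 × 0.06 = $521.43
SIMPLE IRA contribution: $8690.56 × 0.08 = $695.24
Pre-tax total = $521.43 + $695.24 = $1216.67
Taxable wages = $8690.56 − $1216.67 = $7473.89
State income tax: $7473.89 × 0.035 = $261.59
Municipal income tax: $7473.89 × 0.02 = $149.48
Medicare tax: $8690.56 × 0.02 = $173.81
Vision insurance premium: $182.37
Total deductions = $521.43 + $695.24 + $261.59 + $149.48 + $173.81 + $182.37 = $1983.92
Net pay = $8690.56 − $1983.92 = $6706.64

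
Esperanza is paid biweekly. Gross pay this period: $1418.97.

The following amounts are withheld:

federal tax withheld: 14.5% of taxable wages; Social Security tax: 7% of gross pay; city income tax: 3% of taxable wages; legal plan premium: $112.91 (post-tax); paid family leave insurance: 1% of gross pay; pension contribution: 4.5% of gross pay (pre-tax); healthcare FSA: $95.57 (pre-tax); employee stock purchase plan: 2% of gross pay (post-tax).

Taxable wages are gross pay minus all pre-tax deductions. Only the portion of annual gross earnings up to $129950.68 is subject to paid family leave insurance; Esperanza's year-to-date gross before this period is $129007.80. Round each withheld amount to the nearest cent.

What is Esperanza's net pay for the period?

Healthcare FSA: $95.57
Pension contribution: $1418.97 × 0.045 = $63.85
Pre-tax total = $95.57 + $63.85 = $159.42
Taxable wages = $1418.97 − $159.42 = $1259.55
Federal tax withheld: $1259.55 × 0.145 = $182.63
City income tax: $1259.55 × 0.03 = $37.79
Social Security tax: $1418.97 × 0.07 = $99.33
Paid family leave insurance: only $129950.68 − $129007.80 = $942.88 of this check is subject → $942.88 × 0.01 = $9.43
Employee stock purchase plan: $1418.97 × 0.02 = $28.38
Legal plan premium: $112.91
Total deductions = $95.57 + $63.85 + $182.63 + $37.79 + $99.33 + $9.43 + $28.38 + $112.91 = $629.89
Net pay = $1418.97 − $629.89 = $789.08

$789.08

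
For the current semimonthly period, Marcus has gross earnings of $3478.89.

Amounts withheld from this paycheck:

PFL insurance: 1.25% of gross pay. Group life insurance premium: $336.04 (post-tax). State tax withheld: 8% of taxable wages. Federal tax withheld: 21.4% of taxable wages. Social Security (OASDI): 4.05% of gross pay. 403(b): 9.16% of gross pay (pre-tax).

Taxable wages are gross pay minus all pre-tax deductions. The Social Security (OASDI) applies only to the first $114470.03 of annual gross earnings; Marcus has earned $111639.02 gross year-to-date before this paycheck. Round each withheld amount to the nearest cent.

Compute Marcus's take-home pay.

403(b): $3478.89 × 0.0916 = $318.67
Taxable wages = $3478.89 − $318.67 = $3160.22
State tax withheld: $3160.22 × 0.08 = $252.82
Federal tax withheld: $3160.22 × 0.214 = $676.29
Social Security (OASDI): only $114470.03 − $111639.02 = $2831.01 of this check is subject → $2831.01 × 0.0405 = $114.66
PFL insurance: $3478.89 × 0.0125 = $43.49
Group life insurance premium: $336.04
Total deductions = $318.67 + $252.82 + $676.29 + $114.66 + $43.49 + $336.04 = $1741.97
Net pay = $3478.89 − $1741.97 = $1736.92

$1736.92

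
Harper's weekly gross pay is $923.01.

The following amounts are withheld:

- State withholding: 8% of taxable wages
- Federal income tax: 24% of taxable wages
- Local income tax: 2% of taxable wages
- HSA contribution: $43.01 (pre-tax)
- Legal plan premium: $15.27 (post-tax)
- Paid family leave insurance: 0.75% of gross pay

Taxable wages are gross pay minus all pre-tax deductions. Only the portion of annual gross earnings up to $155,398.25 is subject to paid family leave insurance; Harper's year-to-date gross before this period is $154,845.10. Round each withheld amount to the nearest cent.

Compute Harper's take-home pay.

$561.38

HSA contribution: $43.01
Taxable wages = $923.01 − $43.01 = $880.00
Federal income tax: $880.00 × 0.24 = $211.20
State withholding: $880.00 × 0.08 = $70.40
Local income tax: $880.00 × 0.02 = $17.60
Paid family leave insurance: only $155,398.25 − $154,845.10 = $553.15 of this check is subject → $553.15 × 0.0075 = $4.15
Legal plan premium: $15.27
Total deductions = $43.01 + $211.20 + $70.40 + $17.60 + $4.15 + $15.27 = $361.63
Net pay = $923.01 − $361.63 = $561.38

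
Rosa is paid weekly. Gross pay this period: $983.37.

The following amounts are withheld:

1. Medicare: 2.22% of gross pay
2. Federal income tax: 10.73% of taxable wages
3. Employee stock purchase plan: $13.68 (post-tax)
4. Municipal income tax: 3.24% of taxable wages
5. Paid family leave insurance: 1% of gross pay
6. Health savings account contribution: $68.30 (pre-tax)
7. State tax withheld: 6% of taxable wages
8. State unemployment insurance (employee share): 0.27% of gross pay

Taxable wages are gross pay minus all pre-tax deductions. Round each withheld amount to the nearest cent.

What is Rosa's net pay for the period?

$684.33

Health savings account contribution: $68.30
Taxable wages = $983.37 − $68.30 = $915.07
Municipal income tax: $915.07 × 0.0324 = $29.65
Federal income tax: $915.07 × 0.1073 = $98.19
State tax withheld: $915.07 × 0.06 = $54.90
Paid family leave insurance: $983.37 × 0.01 = $9.83
State unemployment insurance (employee share): $983.37 × 0.0027 = $2.66
Medicare: $983.37 × 0.0222 = $21.83
Employee stock purchase plan: $13.68
Total deductions = $68.30 + $29.65 + $98.19 + $54.90 + $9.83 + $2.66 + $21.83 + $13.68 = $299.04
Net pay = $983.37 − $299.04 = $684.33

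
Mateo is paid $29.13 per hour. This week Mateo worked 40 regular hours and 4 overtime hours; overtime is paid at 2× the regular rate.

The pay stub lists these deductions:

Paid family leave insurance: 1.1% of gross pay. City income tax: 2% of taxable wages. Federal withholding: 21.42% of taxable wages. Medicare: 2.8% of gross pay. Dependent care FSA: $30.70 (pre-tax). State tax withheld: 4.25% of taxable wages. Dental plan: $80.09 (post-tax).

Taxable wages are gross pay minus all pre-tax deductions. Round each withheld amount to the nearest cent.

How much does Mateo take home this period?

$854.52

Regular pay: 40 × $29.13 = $1,165.20
Overtime pay: 4 × $29.13 × 2 = $233.04
Gross pay = $1,165.20 + $233.04 = $1,398.24
Dependent care FSA: $30.70
Taxable wages = $1,398.24 − $30.70 = $1,367.54
State tax withheld: $1,367.54 × 0.0425 = $58.12
City income tax: $1,367.54 × 0.02 = $27.35
Federal withholding: $1,367.54 × 0.2142 = $292.93
Medicare: $1,398.24 × 0.028 = $39.15
Paid family leave insurance: $1,398.24 × 0.011 = $15.38
Dental plan: $80.09
Total deductions = $30.70 + $58.12 + $27.35 + $292.93 + $39.15 + $15.38 + $80.09 = $543.72
Net pay = $1,398.24 − $543.72 = $854.52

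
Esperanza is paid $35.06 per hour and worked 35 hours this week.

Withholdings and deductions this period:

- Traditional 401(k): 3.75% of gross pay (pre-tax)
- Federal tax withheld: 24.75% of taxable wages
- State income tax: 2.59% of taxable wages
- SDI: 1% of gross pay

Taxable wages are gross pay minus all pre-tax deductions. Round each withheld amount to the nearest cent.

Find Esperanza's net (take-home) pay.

Gross pay: 35 × $35.06 = $1,227.10
Traditional 401(k): $1,227.10 × 0.0375 = $46.02
Taxable wages = $1,227.10 − $46.02 = $1,181.08
State income tax: $1,181.08 × 0.0259 = $30.59
Federal tax withheld: $1,181.08 × 0.2475 = $292.32
SDI: $1,227.10 × 0.01 = $12.27
Total deductions = $46.02 + $30.59 + $292.32 + $12.27 = $381.20
Net pay = $1,227.10 − $381.20 = $845.90

$845.90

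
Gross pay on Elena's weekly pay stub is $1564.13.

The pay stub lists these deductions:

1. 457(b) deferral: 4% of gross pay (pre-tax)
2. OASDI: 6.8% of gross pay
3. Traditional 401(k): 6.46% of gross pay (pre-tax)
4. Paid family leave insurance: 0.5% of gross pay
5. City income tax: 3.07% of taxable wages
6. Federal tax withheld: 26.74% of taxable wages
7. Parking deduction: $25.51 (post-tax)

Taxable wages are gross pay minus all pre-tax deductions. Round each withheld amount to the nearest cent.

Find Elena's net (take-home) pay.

457(b) deferral: $1564.13 × 0.04 = $62.57
Traditional 401(k): $1564.13 × 0.0646 = $101.04
Pre-tax total = $62.57 + $101.04 = $163.61
Taxable wages = $1564.13 − $163.61 = $1400.52
Federal tax withheld: $1400.52 × 0.2674 = $374.50
City income tax: $1400.52 × 0.0307 = $43.00
Paid family leave insurance: $1564.13 × 0.005 = $7.82
OASDI: $1564.13 × 0.068 = $106.36
Parking deduction: $25.51
Total deductions = $62.57 + $101.04 + $374.50 + $43.00 + $7.82 + $106.36 + $25.51 = $720.80
Net pay = $1564.13 − $720.80 = $843.33

$843.33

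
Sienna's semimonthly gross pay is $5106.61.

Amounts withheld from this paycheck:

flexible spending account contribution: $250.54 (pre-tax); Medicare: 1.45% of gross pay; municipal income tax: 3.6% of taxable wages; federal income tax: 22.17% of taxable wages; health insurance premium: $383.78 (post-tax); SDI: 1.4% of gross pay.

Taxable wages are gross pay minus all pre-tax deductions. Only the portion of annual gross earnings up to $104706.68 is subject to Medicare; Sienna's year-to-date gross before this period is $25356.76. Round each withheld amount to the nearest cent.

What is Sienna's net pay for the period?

$3075.34

Flexible spending account contribution: $250.54
Taxable wages = $5106.61 − $250.54 = $4856.07
Municipal income tax: $4856.07 × 0.036 = $174.82
Federal income tax: $4856.07 × 0.2217 = $1076.59
Medicare: cap not yet reached, full $5106.61 is subject → $5106.61 × 0.0145 = $74.05
SDI: $5106.61 × 0.014 = $71.49
Health insurance premium: $383.78
Total deductions = $250.54 + $174.82 + $1076.59 + $74.05 + $71.49 + $383.78 = $2031.27
Net pay = $5106.61 − $2031.27 = $3075.34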